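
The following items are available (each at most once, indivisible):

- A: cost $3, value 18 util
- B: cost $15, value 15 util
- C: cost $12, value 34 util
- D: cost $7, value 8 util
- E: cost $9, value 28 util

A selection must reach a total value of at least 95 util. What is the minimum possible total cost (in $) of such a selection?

Subsets with value ≥ 95, sorted by total cost:
- A+B+C+E: cost 39, value 95
- A+B+C+D+E: cost 46, value 103
Minimum cost: 39 $.

39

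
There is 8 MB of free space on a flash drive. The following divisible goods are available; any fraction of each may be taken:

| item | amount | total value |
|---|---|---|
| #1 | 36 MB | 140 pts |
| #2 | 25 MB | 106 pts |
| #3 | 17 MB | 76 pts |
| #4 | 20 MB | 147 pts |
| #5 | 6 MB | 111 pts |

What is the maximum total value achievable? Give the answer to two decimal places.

Take in order of value per unit:
- #5 (111/6 per unit): all 6 → value 111, running total 111.00
- #4 (147/20 per unit): 2 of 20 → value 2×147/20 = 14.7000, running total 125.70
Total 125.70.

125.70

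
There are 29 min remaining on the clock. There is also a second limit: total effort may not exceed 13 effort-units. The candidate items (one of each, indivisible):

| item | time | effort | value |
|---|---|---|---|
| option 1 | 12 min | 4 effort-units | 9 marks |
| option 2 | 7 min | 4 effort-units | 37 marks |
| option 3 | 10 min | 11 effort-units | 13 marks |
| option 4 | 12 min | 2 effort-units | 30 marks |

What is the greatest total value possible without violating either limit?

Feasible sets respecting both limits:
- option 2+option 4: time 19, effort 6, value 67
- option 1+option 2: time 19, effort 8, value 46
- option 3+option 4: time 22, effort 13, value 43
Best: 67 marks.

67 marks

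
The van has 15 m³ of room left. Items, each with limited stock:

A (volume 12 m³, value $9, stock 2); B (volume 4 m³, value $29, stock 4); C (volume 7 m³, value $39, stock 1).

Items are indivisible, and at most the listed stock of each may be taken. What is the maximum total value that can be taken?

$97

Best selections within volume 15 and stock limits:
- 2×B + 1×C: volume 15, value 97
- 3×B: volume 12, value 87
- 1×B + 1×C: volume 11, value 68
Best: $97.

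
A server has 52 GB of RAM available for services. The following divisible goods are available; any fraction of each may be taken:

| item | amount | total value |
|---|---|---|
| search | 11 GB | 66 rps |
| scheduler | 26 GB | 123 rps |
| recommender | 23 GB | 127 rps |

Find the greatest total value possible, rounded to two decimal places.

Take in order of value per unit:
- search (66/11 per unit): all 11 → value 66, running total 66.00
- recommender (127/23 per unit): all 23 → value 127, running total 193.00
- scheduler (123/26 per unit): 18 of 26 → value 18×123/26 = 85.1538, running total 278.15
Total 278.15.

278.15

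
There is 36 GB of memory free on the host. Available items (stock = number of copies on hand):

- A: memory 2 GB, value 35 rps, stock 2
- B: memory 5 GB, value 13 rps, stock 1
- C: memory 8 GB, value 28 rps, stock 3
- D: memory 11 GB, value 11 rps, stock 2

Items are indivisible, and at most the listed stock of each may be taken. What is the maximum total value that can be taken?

Best selections within memory 36 and stock limits:
- 2×A + 1×B + 3×C: memory 33, value 167
- 2×A + 3×C: memory 28, value 154
- 2×A + 1×B + 2×C + 1×D: memory 36, value 150
- 2×A + 1×B + 2×C: memory 25, value 139
Best: 167 rps.

167 rps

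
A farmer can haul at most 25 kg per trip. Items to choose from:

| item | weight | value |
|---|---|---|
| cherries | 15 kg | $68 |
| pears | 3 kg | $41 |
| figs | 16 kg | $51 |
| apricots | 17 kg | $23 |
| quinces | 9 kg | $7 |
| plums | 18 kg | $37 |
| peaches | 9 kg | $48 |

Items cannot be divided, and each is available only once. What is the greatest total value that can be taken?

Check high-value combinations within 25 kg:
- cherries+peaches: weight 15+9=24, value 68+48=116
- cherries+pears: weight 15+3=18, value 68+41=109
- figs+peaches: weight 16+9=25, value 51+48=99
- pears+quinces+peaches: weight 3+9+9=21, value 41+7+48=96
- pears+figs: weight 3+16=19, value 41+51=92
Best: $116.

$116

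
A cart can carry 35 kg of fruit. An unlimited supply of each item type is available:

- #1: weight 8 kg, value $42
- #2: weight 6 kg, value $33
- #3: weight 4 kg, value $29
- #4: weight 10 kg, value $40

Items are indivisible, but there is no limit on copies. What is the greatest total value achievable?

Best value-per-unit is #3 at 29/4; filling with it alone gives 8×29 = 232.
Optimal mix: 1×#2 + 7×#3 → weight 34, value 236.

$236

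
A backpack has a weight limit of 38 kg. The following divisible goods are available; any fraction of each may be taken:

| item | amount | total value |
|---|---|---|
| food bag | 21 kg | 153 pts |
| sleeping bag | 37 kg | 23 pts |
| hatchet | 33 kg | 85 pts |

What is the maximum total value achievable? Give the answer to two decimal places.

196.79

Take in order of value per unit:
- food bag (153/21 per unit): all 21 → value 153, running total 153.00
- hatchet (85/33 per unit): 17 of 33 → value 17×85/33 = 43.7879, running total 196.79
Total 196.79.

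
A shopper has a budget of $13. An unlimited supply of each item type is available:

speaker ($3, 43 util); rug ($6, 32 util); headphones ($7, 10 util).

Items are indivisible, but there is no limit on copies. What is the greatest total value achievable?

Best value-per-unit is speaker at 43/3, and filling with it alone uses cost 4×3=12. No mix of the others beats 4×43 = 172.

172 util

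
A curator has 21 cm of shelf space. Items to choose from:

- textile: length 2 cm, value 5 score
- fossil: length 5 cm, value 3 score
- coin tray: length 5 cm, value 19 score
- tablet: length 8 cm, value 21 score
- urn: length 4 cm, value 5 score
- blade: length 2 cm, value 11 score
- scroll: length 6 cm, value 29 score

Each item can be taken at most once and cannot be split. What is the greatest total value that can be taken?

Check high-value combinations within 21 cm:
- coin tray+tablet+blade+scroll: length 5+8+2+6=21, value 19+21+11+29=80
- textile+coin tray+tablet+scroll: length 2+5+8+6=21, value 5+19+21+29=74
- coin tray+tablet+scroll: length 5+8+6=19, value 19+21+29=69
- textile+coin tray+urn+blade+scroll: length 2+5+4+2+6=19, value 5+19+5+11+29=69
- textile+fossil+coin tray+blade+scroll: length 2+5+5+2+6=20, value 5+3+19+11+29=67
Best: 80 score.

80 score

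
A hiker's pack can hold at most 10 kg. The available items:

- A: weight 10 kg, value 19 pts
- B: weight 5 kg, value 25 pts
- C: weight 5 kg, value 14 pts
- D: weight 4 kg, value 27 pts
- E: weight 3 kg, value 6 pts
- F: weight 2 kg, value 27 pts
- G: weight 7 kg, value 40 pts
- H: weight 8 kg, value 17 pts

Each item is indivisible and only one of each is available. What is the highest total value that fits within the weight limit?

67 pts

This is a 0/1 knapsack; check combinations near the capacity.
- F+G: weight 2+7=9, value 27+40=67
- D+E+F: weight 4+3+2=9, value 27+6+27=60
- B+E+F: weight 5+3+2=10, value 25+6+27=58
- D+F: weight 4+2=6, value 27+27=54
- B+F: weight 5+2=7, value 25+27=52
Best: 67 pts.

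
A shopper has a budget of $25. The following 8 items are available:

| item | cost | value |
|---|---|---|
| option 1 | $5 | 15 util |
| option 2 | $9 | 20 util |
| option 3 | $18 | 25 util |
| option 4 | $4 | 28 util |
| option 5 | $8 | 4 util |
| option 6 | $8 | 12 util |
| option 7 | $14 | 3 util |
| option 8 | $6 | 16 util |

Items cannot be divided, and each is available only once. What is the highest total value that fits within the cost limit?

79 util

Check high-value combinations within $25:
- option 1+option 2+option 4+option 8: cost 5+9+4+6=24, value 15+20+28+16=79
- option 1+option 4+option 6+option 8: cost 5+4+8+6=23, value 15+28+12+16=71
- option 2+option 4+option 8: cost 9+4+6=19, value 20+28+16=64
- option 1+option 2+option 4: cost 5+9+4=18, value 15+20+28=63
- option 1+option 4+option 5+option 8: cost 5+4+8+6=23, value 15+28+4+16=63
Best: 79 util.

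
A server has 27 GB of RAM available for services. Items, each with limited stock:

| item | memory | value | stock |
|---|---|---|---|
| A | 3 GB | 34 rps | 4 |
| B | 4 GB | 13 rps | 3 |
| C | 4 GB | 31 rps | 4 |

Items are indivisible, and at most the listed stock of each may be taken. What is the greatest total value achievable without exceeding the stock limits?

229 rps

Top feasible selections:
- 4×A + 3×C: memory 24, value 229
- 3×A + 4×C: memory 25, value 226
- 4×A + 1×B + 2×C: memory 24, value 211
- 3×A + 1×B + 3×C: memory 25, value 208
Best: 229 rps.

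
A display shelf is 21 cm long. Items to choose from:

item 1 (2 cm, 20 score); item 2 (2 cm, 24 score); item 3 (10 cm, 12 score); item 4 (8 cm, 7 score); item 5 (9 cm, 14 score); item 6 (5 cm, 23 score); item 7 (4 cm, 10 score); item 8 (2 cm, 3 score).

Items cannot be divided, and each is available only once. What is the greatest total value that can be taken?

Check high-value combinations within 21 cm:
- item 1+item 2+item 5+item 6+item 8: length 2+2+9+5+2=20, value 20+24+14+23+3=84
- item 1+item 2+item 4+item 6+item 7: length 2+2+8+5+4=21, value 20+24+7+23+10=84
- item 1+item 2+item 3+item 6+item 8: length 2+2+10+5+2=21, value 20+24+12+23+3=82
- item 1+item 2+item 5+item 6: length 2+2+9+5=18, value 20+24+14+23=81
Best: 84 score.

84 score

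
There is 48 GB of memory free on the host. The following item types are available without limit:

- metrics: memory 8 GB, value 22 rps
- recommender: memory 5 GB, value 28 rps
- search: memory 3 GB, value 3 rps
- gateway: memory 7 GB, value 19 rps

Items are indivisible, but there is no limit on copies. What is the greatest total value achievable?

255 rps

Best value-per-unit is recommender at 28/5; filling with it alone gives 9×28 = 252.
Optimal mix: 9×recommender + 1×search → memory 48, value 255.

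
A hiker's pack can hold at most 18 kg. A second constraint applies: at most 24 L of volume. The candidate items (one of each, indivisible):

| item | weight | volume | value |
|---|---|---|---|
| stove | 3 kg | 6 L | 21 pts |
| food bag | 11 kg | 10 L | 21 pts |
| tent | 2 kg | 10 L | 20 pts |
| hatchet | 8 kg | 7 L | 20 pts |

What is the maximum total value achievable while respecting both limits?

61 pts

Feasible sets respecting both limits:
- stove+tent+hatchet: weight 13, volume 23, value 61
- stove+food bag: weight 14, volume 16, value 42
- stove+tent: weight 5, volume 16, value 41
Best: 61 pts.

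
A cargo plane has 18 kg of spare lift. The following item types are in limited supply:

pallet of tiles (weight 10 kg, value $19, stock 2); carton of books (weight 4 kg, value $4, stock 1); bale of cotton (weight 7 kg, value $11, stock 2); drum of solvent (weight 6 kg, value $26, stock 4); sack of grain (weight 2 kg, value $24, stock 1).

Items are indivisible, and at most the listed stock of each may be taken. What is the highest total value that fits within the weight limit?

$80

Top feasible selections:
- 1×carton of books + 2×drum of solvent + 1×sack of grain: weight 18, value 80
- 3×drum of solvent: weight 18, value 78
- 2×drum of solvent + 1×sack of grain: weight 14, value 76
- 1×pallet of tiles + 1×drum of solvent + 1×sack of grain: weight 18, value 69
Best: $80.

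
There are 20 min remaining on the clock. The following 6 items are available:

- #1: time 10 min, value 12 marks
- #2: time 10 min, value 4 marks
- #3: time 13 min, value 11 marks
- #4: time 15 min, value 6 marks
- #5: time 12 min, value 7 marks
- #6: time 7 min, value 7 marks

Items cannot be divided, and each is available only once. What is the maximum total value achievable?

19 marks

This is a 0/1 knapsack; check combinations near the capacity.
- #1+#6: time 10+7=17, value 12+7=19
- #3+#6: time 13+7=20, value 11+7=18
- #1+#2: time 10+10=20, value 12+4=16
- #5+#6: time 12+7=19, value 7+7=14
- #1: time 10, value 12
Best: 19 marks.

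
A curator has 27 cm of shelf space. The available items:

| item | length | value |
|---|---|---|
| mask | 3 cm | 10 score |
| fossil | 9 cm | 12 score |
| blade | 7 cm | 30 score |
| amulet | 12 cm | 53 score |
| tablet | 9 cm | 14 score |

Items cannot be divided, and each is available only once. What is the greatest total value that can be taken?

93 score

This is a 0/1 knapsack; check combinations near the capacity.
- mask+blade+amulet: length 3+7+12=22, value 10+30+53=93
- blade+amulet: length 7+12=19, value 30+53=83
- mask+amulet+tablet: length 3+12+9=24, value 10+53+14=77
- mask+fossil+amulet: length 3+9+12=24, value 10+12+53=75
Best: 93 score.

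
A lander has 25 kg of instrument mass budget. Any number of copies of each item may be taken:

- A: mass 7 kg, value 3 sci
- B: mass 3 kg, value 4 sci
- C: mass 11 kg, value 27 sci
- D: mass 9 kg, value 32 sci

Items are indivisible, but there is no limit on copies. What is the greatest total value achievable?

Best value-per-unit is D at 32/9; filling with it alone gives 2×32 = 64.
Optimal mix: 2×B + 2×D → mass 24, value 72.

72 sci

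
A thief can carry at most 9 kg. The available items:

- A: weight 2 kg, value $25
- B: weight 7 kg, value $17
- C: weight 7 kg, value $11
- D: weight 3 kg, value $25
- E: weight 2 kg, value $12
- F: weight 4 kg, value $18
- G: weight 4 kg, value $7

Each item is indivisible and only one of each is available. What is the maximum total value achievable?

Check high-value combinations within 9 kg:
- A+D+F: weight 2+3+4=9, value 25+25+18=68
- A+D+E: weight 2+3+2=7, value 25+25+12=62
- A+D+G: weight 2+3+4=9, value 25+25+7=57
- A+E+F: weight 2+2+4=8, value 25+12+18=55
Best: $68.

$68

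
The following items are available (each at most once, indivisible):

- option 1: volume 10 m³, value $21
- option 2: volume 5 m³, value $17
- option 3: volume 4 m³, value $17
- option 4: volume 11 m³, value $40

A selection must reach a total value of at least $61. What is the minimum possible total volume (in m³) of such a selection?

Subsets with value ≥ 61, sorted by total volume:
- option 2+option 3+option 4: volume 20, value 74
- option 1+option 4: volume 21, value 61
- option 1+option 3+option 4: volume 25, value 78
- option 1+option 2+option 4: volume 26, value 78
Minimum volume: 20 m³.

20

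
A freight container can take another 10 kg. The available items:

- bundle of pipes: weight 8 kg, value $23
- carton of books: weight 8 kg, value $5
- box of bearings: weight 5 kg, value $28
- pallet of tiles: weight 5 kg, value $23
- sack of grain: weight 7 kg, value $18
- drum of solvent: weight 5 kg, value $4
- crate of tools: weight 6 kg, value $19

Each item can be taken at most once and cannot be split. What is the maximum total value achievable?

$51

Check high-value combinations within 10 kg:
- box of bearings+pallet of tiles: weight 5+5=10, value 28+23=51
- box of bearings+drum of solvent: weight 5+5=10, value 28+4=32
- box of bearings: weight 5, value 28
Best: $51.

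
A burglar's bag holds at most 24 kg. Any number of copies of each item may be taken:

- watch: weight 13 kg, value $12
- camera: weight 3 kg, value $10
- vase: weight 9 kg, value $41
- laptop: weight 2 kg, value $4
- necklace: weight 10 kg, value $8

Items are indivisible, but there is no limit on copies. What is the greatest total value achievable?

$102

Best value-per-unit is vase at 41/9; filling with it alone gives 2×41 = 82.
Optimal mix: 2×camera + 2×vase → weight 24, value 102.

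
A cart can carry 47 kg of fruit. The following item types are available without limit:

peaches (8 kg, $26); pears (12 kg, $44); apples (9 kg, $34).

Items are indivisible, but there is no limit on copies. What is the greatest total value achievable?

Best value-per-unit is apples at 34/9; filling with it alone gives 5×34 = 170.
Optimal mix: 1×peaches + 1×pears + 3×apples → weight 47, value 172.

$172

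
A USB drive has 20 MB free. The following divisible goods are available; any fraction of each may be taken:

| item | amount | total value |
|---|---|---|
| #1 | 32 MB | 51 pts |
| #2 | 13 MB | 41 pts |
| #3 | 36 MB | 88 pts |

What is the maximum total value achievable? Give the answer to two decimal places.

Take in order of value per unit:
- #2 (41/13 per unit): all 13 → value 41, running total 41.00
- #3 (88/36 per unit): 7 of 36 → value 7×88/36 = 17.1111, running total 58.11
Total 58.11.

58.11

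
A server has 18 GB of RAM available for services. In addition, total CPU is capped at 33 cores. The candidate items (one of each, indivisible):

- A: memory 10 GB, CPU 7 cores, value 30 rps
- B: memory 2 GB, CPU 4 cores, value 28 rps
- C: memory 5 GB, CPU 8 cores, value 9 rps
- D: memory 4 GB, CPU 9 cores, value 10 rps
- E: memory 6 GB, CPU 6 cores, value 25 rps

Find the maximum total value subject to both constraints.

83 rps

Feasible sets respecting both limits:
- A+B+E: memory 18, CPU 17, value 83
- B+C+D+E: memory 17, CPU 27, value 72
- A+B+D: memory 16, CPU 20, value 68
Best: 83 rps.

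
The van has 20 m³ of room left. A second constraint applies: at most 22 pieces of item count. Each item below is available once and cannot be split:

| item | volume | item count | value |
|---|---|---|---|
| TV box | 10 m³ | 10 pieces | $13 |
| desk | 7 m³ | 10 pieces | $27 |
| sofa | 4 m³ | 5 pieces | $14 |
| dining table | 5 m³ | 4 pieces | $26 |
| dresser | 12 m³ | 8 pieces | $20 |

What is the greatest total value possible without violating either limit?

Feasible sets respecting both limits:
- desk+sofa+dining table: volume 16, item count 19, value 67
- desk+dining table: volume 12, item count 14, value 53
- TV box+sofa+dining table: volume 19, item count 19, value 53
- desk+dresser: volume 19, item count 18, value 47
Best: $67.

$67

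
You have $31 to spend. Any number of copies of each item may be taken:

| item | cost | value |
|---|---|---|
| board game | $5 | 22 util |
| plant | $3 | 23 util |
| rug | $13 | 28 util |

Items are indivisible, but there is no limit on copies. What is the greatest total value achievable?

230 util

Best value-per-unit is plant at 23/3, and filling with it alone uses cost 10×3=30. No mix of the others beats 10×23 = 230.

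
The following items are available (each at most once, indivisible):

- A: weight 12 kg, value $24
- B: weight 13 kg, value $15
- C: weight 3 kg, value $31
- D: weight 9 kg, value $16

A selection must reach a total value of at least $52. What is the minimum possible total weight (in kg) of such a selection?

Subsets with value ≥ 52, sorted by total weight:
- A+C: weight 15, value 55
- A+C+D: weight 24, value 71
Minimum weight: 15 kg.

15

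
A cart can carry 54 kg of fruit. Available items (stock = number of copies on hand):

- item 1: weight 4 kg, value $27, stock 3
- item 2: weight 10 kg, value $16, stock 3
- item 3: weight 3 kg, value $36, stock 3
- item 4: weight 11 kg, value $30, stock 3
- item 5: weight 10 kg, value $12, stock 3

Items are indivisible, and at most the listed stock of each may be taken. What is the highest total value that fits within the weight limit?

$279

Top feasible selections:
- 3×item 1 + 3×item 3 + 3×item 4: weight 54, value 279
- 3×item 1 + 1×item 2 + 3×item 3 + 2×item 4: weight 53, value 265
Best: $279.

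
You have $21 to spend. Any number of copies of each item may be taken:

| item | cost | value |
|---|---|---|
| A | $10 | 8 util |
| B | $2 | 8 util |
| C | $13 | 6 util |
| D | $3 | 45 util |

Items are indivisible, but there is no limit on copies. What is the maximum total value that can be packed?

Best value-per-unit is D at 45/3, and filling with it alone uses cost 7×3=21. No mix of the others beats 7×45 = 315.

315 util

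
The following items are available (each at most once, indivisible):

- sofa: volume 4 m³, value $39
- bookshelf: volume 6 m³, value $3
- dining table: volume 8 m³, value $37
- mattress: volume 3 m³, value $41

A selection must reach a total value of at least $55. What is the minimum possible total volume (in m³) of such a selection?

Subsets with value ≥ 55, sorted by total volume:
- sofa+mattress: volume 7, value 80
- dining table+mattress: volume 11, value 78
- sofa+dining table: volume 12, value 76
Minimum volume: 7 m³.

7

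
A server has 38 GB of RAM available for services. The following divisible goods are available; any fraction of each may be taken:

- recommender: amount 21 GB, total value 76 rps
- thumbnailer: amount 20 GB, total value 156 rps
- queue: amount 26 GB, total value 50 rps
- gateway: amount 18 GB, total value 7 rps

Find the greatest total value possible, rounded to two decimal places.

221.14

Take in order of value per unit:
- thumbnailer (156/20 per unit): all 20 → value 156, running total 156.00
- recommender (76/21 per unit): 18 of 21 → value 18×76/21 = 65.1429, running total 221.14
Total 221.14.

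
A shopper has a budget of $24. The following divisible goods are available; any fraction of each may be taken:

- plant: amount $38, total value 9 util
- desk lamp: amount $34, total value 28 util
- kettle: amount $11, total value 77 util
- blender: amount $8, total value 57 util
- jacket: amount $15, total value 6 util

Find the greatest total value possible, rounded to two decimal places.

Take in order of value per unit:
- blender (57/8 per unit): all 8 → value 57, running total 57.00
- kettle (77/11 per unit): all 11 → value 77, running total 134.00
- desk lamp (28/34 per unit): 5 of 34 → value 5×28/34 = 4.1176, running total 138.12
Total 138.12.

138.12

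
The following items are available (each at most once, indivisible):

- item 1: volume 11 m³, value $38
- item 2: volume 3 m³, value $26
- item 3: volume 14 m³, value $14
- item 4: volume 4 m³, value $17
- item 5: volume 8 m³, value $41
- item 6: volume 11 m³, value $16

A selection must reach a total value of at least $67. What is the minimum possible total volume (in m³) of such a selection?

11

Subsets with value ≥ 67, sorted by total volume:
- item 2+item 5: volume 11, value 67
- item 2+item 4+item 5: volume 15, value 84
- item 1+item 2+item 4: volume 18, value 81
- item 1+item 5: volume 19, value 79
Minimum volume: 11 m³.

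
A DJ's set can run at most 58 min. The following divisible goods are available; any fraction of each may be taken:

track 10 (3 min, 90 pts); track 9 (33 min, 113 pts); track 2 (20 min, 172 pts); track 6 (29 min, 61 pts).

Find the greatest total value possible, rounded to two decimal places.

Take in order of value per unit:
- track 10 (90/3 per unit): all 3 → value 90, running total 90.00
- track 2 (172/20 per unit): all 20 → value 172, running total 262.00
- track 9 (113/33 per unit): all 33 → value 113, running total 375.00
- track 6 (61/29 per unit): 2 of 29 → value 2×61/29 = 4.2069, running total 379.21
Total 379.21.

379.21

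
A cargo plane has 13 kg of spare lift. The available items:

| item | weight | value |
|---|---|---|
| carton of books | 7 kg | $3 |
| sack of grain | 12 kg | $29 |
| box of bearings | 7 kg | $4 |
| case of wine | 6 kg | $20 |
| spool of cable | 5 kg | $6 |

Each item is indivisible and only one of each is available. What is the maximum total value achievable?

$29

Check high-value combinations within 13 kg:
- sack of grain: weight 12, value 29
- case of wine+spool of cable: weight 6+5=11, value 20+6=26
- box of bearings+case of wine: weight 7+6=13, value 4+20=24
- carton of books+case of wine: weight 7+6=13, value 3+20=23
Best: $29.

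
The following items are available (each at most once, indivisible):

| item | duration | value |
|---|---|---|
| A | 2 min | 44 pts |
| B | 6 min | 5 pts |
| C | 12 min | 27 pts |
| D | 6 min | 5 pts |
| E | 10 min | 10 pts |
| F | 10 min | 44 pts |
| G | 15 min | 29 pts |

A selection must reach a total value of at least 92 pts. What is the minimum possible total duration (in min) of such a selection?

18

Subsets with value ≥ 92, sorted by total duration:
- A+B+F: duration 18, value 93
- A+D+F: duration 18, value 93
Minimum duration: 18 min.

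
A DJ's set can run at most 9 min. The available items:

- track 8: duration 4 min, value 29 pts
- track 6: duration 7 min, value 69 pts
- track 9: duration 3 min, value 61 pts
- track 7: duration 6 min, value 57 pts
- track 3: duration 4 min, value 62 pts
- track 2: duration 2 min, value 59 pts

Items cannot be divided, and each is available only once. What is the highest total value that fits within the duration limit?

182 pts

Check high-value combinations within 9 min:
- track 9+track 3+track 2: duration 3+4+2=9, value 61+62+59=182
- track 8+track 9+track 2: duration 4+3+2=9, value 29+61+59=149
- track 6+track 2: duration 7+2=9, value 69+59=128
- track 9+track 3: duration 3+4=7, value 61+62=123
- track 3+track 2: duration 4+2=6, value 62+59=121
Best: 182 pts.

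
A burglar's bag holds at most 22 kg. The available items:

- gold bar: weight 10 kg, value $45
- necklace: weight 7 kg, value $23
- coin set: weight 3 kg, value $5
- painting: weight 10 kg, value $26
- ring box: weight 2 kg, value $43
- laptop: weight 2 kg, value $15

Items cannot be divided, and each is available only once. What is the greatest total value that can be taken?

This is a 0/1 knapsack; check combinations near the capacity.
- gold bar+necklace+ring box+laptop: weight 10+7+2+2=21, value 45+23+43+15=126
- gold bar+necklace+coin set+ring box: weight 10+7+3+2=22, value 45+23+5+43=116
- gold bar+painting+ring box: weight 10+10+2=22, value 45+26+43=114
- gold bar+necklace+ring box: weight 10+7+2=19, value 45+23+43=111
- gold bar+coin set+ring box+laptop: weight 10+3+2+2=17, value 45+5+43+15=108
Best: $126.

$126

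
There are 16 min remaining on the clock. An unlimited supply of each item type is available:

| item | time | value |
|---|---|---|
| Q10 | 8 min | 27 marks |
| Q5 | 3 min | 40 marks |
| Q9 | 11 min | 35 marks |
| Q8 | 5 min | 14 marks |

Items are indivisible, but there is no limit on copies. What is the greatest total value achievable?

200 marks

Best value-per-unit is Q5 at 40/3, and filling with it alone uses time 5×3=15. No mix of the others beats 5×40 = 200.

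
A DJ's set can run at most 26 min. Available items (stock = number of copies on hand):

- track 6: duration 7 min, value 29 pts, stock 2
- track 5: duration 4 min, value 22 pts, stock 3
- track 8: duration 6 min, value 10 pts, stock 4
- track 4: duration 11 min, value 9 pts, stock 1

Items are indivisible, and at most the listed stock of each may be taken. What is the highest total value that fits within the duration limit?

124 pts

Top feasible selections:
- 2×track 6 + 3×track 5: duration 26, value 124
- 1×track 6 + 3×track 5 + 1×track 8: duration 25, value 105
Best: 124 pts.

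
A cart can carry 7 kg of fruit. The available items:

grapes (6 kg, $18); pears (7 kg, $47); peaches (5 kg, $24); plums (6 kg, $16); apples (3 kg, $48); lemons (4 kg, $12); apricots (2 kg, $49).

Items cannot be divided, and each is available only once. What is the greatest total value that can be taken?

Check high-value combinations within 7 kg:
- apples+apricots: weight 3+2=5, value 48+49=97
- peaches+apricots: weight 5+2=7, value 24+49=73
- lemons+apricots: weight 4+2=6, value 12+49=61
- apples+lemons: weight 3+4=7, value 48+12=60
- apricots: weight 2, value 49
Best: $97.

$97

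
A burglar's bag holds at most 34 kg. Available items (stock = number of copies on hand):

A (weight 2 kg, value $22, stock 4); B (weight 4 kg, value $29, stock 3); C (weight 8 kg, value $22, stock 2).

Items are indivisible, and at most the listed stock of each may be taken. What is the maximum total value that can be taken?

$197

Best selections within weight 34 and stock limits:
- 4×A + 3×B + 1×C: weight 28, value 197
- 3×A + 3×B + 2×C: weight 34, value 197
- 4×A + 2×B + 2×C: weight 32, value 190
Best: $197.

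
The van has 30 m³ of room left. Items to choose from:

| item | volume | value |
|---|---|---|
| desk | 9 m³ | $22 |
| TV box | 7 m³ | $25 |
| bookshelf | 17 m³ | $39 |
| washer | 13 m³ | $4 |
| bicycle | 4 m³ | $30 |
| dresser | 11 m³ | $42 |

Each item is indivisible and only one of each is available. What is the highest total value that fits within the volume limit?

This is a 0/1 knapsack; check combinations near the capacity.
- TV box+bicycle+dresser: volume 7+4+11=22, value 25+30+42=97
- desk+bicycle+dresser: volume 9+4+11=24, value 22+30+42=94
- TV box+bookshelf+bicycle: volume 7+17+4=28, value 25+39+30=94
- desk+bookshelf+bicycle: volume 9+17+4=30, value 22+39+30=91
Best: $97.

$97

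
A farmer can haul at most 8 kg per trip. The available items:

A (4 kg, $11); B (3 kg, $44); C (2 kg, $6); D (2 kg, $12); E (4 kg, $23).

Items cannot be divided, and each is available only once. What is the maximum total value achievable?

Check high-value combinations within 8 kg:
- B+E: weight 3+4=7, value 44+23=67
- B+C+D: weight 3+2+2=7, value 44+6+12=62
- B+D: weight 3+2=5, value 44+12=56
- A+B: weight 4+3=7, value 11+44=55
Best: $67.

$67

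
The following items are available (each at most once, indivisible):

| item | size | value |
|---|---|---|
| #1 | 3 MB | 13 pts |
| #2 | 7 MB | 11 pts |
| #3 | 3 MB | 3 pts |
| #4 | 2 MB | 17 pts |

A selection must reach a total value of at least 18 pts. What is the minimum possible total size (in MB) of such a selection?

Subsets with value ≥ 18, sorted by total size:
- #1+#4: size 5, value 30
- #3+#4: size 5, value 20
Minimum size: 5 MB.

5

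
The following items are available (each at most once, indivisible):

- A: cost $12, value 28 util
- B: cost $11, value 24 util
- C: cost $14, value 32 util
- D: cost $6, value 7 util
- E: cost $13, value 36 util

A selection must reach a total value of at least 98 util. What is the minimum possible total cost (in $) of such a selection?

44

Subsets with value ≥ 98, sorted by total cost:
- B+C+D+E: cost 44, value 99
- A+C+D+E: cost 45, value 103
Minimum cost: 44 $.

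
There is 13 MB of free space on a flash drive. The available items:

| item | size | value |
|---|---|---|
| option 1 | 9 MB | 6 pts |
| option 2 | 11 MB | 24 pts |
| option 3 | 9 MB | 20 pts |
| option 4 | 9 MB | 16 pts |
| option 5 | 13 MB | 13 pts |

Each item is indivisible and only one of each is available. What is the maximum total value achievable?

24 pts

This is a 0/1 knapsack; check combinations near the capacity.
- option 2: size 11, value 24
- option 3: size 9, value 20
- option 4: size 9, value 16
Best: 24 pts.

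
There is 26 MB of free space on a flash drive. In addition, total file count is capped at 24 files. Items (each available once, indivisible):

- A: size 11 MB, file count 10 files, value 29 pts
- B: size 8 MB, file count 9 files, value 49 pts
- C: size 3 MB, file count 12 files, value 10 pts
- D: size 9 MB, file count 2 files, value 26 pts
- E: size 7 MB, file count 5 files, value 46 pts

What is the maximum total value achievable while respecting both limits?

124 pts

Feasible sets respecting both limits:
- A+B+E: size 26, file count 24, value 124
- B+D+E: size 24, file count 16, value 121
- B+E: size 15, file count 14, value 95
- B+C+D: size 20, file count 23, value 85
Best: 124 pts.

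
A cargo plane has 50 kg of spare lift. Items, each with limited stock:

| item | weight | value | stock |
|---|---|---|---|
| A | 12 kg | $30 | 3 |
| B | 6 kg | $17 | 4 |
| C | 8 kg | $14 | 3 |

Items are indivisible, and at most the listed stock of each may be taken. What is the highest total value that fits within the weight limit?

Best selections within weight 50 and stock limits:
- 2×A + 4×B: weight 48, value 128
- 2×A + 3×B + 1×C: weight 50, value 125
- 3×A + 2×B: weight 48, value 124
Best: $128.

$128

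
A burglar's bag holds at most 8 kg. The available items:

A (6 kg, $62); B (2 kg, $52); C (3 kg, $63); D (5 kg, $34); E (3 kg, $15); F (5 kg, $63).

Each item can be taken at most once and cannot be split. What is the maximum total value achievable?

This is a 0/1 knapsack; check combinations near the capacity.
- B+C+E: weight 2+3+3=8, value 52+63+15=130
- C+F: weight 3+5=8, value 63+63=126
- B+C: weight 2+3=5, value 52+63=115
- B+F: weight 2+5=7, value 52+63=115
- A+B: weight 6+2=8, value 62+52=114
Best: $130.

$130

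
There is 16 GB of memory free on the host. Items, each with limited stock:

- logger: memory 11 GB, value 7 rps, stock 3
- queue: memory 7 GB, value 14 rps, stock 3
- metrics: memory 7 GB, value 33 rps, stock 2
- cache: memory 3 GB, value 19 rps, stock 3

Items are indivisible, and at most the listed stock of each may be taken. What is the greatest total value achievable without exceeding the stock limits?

Top feasible selections:
- 1×metrics + 3×cache: memory 16, value 90
- 1×metrics + 2×cache: memory 13, value 71
- 1×queue + 3×cache: memory 16, value 71
- 2×metrics: memory 14, value 66
Best: 90 rps.

90 rps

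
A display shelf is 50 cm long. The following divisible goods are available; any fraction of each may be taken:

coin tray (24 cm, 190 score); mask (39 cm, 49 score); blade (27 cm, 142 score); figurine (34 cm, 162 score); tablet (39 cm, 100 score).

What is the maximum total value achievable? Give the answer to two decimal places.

326.74

Take in order of value per unit:
- coin tray (190/24 per unit): all 24 → value 190, running total 190.00
- blade (142/27 per unit): 26 of 27 → value 26×142/27 = 136.7407, running total 326.74
Total 326.74.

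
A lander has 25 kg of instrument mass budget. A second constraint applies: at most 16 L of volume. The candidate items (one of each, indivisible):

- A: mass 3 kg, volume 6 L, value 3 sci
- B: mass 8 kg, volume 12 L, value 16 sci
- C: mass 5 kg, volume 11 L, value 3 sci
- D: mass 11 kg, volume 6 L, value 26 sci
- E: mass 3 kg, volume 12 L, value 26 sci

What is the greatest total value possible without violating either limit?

Feasible sets respecting both limits:
- A+D: mass 14, volume 12, value 29
- D: mass 11, volume 6, value 26
- E: mass 3, volume 12, value 26
- B: mass 8, volume 12, value 16
Best: 29 sci.

29 sci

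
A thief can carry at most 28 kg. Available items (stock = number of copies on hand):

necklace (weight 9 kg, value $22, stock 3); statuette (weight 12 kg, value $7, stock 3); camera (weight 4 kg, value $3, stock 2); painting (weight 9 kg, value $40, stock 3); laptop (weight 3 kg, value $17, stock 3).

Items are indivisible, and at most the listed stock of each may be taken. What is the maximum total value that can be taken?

Top feasible selections:
- 2×painting + 3×laptop: weight 27, value 131
- 3×painting: weight 27, value 120
- 1×camera + 2×painting + 2×laptop: weight 28, value 117
- 2×painting + 2×laptop: weight 24, value 114
Best: $131.

$131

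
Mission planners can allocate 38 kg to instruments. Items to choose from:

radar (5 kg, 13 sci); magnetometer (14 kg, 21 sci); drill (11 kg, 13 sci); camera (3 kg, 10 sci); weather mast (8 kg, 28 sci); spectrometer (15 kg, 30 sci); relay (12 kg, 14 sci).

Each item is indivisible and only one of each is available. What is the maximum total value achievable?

82 sci

Check high-value combinations within 38 kg:
- camera+weather mast+spectrometer+relay: mass 3+8+15+12=38, value 10+28+30+14=82
- radar+camera+weather mast+spectrometer: mass 5+3+8+15=31, value 13+10+28+30=81
- drill+camera+weather mast+spectrometer: mass 11+3+8+15=37, value 13+10+28+30=81
- magnetometer+weather mast+spectrometer: mass 14+8+15=37, value 21+28+30=79
Best: 82 sci.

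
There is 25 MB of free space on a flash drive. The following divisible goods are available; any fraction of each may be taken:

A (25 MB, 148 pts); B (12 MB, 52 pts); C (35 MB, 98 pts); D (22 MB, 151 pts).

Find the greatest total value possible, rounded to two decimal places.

Take in order of value per unit:
- D (151/22 per unit): all 22 → value 151, running total 151.00
- A (148/25 per unit): 3 of 25 → value 3×148/25 = 17.7600, running total 168.76
Total 168.76.

168.76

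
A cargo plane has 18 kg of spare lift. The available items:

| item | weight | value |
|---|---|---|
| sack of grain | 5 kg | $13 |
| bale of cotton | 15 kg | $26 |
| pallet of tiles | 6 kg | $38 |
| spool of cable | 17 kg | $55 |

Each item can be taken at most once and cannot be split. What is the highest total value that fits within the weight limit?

$55

Check high-value combinations within 18 kg:
- spool of cable: weight 17, value 55
- sack of grain+pallet of tiles: weight 5+6=11, value 13+38=51
- pallet of tiles: weight 6, value 38
- bale of cotton: weight 15, value 26
- sack of grain: weight 5, value 13
Best: $55.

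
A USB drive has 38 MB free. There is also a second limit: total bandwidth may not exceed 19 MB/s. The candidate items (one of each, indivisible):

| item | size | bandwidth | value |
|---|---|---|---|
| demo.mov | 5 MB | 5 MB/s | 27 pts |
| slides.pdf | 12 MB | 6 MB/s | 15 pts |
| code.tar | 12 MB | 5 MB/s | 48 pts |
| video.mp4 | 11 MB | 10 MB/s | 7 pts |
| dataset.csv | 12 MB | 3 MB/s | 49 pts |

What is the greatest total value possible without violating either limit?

Feasible sets respecting both limits:
- demo.mov+code.tar+dataset.csv: size 29, bandwidth 13, value 124
- slides.pdf+code.tar+dataset.csv: size 36, bandwidth 14, value 112
- code.tar+video.mp4+dataset.csv: size 35, bandwidth 18, value 104
- code.tar+dataset.csv: size 24, bandwidth 8, value 97
Best: 124 pts.

124 pts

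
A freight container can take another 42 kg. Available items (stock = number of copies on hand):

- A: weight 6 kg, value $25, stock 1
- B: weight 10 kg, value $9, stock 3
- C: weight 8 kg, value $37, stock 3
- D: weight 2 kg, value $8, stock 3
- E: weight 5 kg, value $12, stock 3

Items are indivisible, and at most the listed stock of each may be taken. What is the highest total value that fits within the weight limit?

Best selections within weight 42 and stock limits:
- 1×A + 3×C + 3×D + 1×E: weight 41, value 172
- 1×A + 3×C + 1×D + 2×E: weight 42, value 168
- 1×A + 3×C + 2×D + 1×E: weight 39, value 164
- 1×A + 3×C + 3×D: weight 36, value 160
Best: $172.

$172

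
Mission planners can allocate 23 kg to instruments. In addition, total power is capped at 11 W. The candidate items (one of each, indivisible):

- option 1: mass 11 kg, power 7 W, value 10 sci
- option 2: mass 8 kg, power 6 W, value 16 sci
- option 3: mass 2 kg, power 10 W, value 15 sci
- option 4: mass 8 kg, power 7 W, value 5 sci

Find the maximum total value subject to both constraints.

Feasible sets respecting both limits:
- option 2: mass 8, power 6, value 16
- option 3: mass 2, power 10, value 15
- option 1: mass 11, power 7, value 10
Best: 16 sci.

16 sci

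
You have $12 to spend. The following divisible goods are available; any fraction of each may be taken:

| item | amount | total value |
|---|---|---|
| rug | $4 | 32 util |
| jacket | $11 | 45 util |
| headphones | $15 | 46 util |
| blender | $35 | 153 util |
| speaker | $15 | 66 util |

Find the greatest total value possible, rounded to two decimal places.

Take in order of value per unit:
- rug (32/4 per unit): all 4 → value 32, running total 32.00
- speaker (66/15 per unit): 8 of 15 → value 8×66/15 = 35.2000, running total 67.20
Total 67.20.

67.20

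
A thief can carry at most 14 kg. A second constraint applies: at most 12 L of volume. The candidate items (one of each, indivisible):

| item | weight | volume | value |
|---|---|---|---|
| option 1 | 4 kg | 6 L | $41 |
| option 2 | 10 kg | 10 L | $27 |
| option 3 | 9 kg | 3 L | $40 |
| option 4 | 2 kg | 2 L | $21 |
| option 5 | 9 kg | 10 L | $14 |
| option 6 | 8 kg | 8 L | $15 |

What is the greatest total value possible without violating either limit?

$81

Feasible sets respecting both limits:
- option 1+option 3: weight 13, volume 9, value 81
- option 1+option 4: weight 6, volume 8, value 62
- option 3+option 4: weight 11, volume 5, value 61
Best: $81.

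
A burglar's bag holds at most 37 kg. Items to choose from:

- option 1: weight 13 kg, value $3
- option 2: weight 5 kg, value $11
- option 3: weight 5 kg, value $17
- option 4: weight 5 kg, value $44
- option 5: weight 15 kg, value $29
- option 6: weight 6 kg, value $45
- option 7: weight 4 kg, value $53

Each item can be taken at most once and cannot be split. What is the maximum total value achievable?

$188

Check high-value combinations within 37 kg:
- option 3+option 4+option 5+option 6+option 7: weight 5+5+15+6+4=35, value 17+44+29+45+53=188
- option 2+option 4+option 5+option 6+option 7: weight 5+5+15+6+4=35, value 11+44+29+45+53=182
- option 4+option 5+option 6+option 7: weight 5+15+6+4=30, value 44+29+45+53=171
- option 2+option 3+option 4+option 6+option 7: weight 5+5+5+6+4=25, value 11+17+44+45+53=170
Best: $188.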